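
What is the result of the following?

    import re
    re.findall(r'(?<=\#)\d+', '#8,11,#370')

['8', '370']

Because the assertion is zero-width, the text it checks is not consumed and won't appear in the result.
Matches: at [1:2] → '8'; at [7:10] → '370'.
With no groups in the pattern, `findall` gives back each whole match — 2 here.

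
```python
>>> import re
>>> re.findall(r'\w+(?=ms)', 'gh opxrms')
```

The lookaround is zero-width — it requires the adjacent text to match without consuming it, so the asserted text isn't part of the match.
Scanning left to right: at [3:7] → 'opxr'.
No capturing groups, so `findall` returns the 1 full match string.

['opxr']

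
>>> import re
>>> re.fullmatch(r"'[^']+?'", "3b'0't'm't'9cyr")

`re.fullmatch` is like wrapping the pattern in `^…$` (in single-line mode).
Here the pattern can't cover the whole string, so the call returns None.

None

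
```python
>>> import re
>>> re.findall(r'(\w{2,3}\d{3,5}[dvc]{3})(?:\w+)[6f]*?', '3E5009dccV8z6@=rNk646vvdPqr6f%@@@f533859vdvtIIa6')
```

['3E5009dcc', 'rNk646vvd', 'f533859vdv']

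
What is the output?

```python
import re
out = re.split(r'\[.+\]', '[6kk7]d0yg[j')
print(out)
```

`split` removes every match and returns the 2 fragments in between.

['', 'd0yg[j']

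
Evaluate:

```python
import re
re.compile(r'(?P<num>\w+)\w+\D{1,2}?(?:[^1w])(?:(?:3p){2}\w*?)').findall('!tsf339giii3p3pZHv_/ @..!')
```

['tsf339g']

This matches one or more of a word character (captured as 'num'); then one or more of a word character, then 1 to 2 of a non-digit (lazy); then any character except [1w] (non-capturing group); then the literal '3p' repeated 2 times, then zero or more of a word character (lazy) (non-capturing group).
Matches: at [1:15] match 'tsf339giii3p3p', group 1 = 'tsf339g'.
With a single group, `findall` returns only what that group captured — 1 item.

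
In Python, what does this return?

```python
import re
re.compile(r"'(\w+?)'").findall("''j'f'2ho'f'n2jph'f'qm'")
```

['j', '2ho', 'n2jph', 'qm']

Matches: at [1:4] match "'j'", group 1 = 'j'; at [5:10] match "'2ho'", group 1 = '2ho'; at [11:18] match "'n2jph'", group 1 = 'n2jph'; at [19:23] match "'qm'", group 1 = 'qm'.
Because there's exactly one group, `findall` drops the full match and keeps group 1 from each hit.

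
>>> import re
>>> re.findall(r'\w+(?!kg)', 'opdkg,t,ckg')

['opdkg', 't', 'ckg']

A negative assertion filters positions out without eating any characters.
With no groups in the pattern, `findall` gives back each whole match — 3 here.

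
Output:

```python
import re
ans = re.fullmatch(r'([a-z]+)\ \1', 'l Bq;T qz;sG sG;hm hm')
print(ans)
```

None

`fullmatch` succeeds only if the pattern covers the string from start to end.
Here the pattern can't cover the whole string, so the call returns None.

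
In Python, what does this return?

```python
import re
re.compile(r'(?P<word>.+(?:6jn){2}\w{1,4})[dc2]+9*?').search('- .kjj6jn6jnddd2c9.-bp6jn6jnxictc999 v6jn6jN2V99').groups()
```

('- .kjj6jn6jnddd2c9.-bp6jn6jnxict',)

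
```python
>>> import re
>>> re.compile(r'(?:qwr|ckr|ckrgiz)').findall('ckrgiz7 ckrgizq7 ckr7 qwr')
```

The regex engine tests alternatives in the order written; an earlier branch that matches wins even if a later one would match more.
Scanning left to right: at [0:3] → 'ckr'; at [8:11] → 'ckr'; at [17:20] → 'ckr'; at [22:25] → 'qwr'.
Since nothing is captured, `findall` lists the 4 matched substrings directly.

['ckr', 'ckr', 'ckr', 'qwr']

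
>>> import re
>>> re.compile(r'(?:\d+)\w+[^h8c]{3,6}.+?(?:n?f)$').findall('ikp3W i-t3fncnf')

With no groups in the pattern, `findall` gives back each whole match — 1 here.

['3W i-t3fncnf']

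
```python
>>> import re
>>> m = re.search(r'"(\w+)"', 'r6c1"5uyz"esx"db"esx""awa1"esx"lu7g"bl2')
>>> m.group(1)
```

'5uyz'

`re.search` tries every starting position until one works.
The match spans [4:10] → '"5uyz"'.
Captured: group 1 = '5uyz'.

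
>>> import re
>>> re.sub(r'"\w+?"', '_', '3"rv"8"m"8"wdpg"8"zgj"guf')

Every occurrence is swapped for '_'.

'3_8_8_8_guf'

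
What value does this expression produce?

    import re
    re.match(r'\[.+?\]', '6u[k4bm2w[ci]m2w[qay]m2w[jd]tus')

None

`re.match` only tries the pattern at the start of the string.
Here position 0 doesn't satisfy it, so the call returns None.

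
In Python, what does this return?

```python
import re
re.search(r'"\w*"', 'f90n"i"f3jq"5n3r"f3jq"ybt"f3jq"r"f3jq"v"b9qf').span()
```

`re.search` tries every starting position until one works.
The match spans [4:7] → '"i"'.

(4, 7)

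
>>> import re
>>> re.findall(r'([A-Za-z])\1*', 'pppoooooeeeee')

['p', 'o', 'e']

`\1` is not a pattern — it's the concrete string captured by group 1, re-applied verbatim.
With a single group, `findall` returns only what that group captured — 3 items.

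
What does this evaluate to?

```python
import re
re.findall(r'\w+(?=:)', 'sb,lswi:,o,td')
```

['lswi']

Lookahead/lookbehind check context without consuming it, so the matched span excludes the asserted characters.
Scanning left to right: at [3:7] → 'lswi'.
With no groups in the pattern, `findall` gives back each whole match — 1 here.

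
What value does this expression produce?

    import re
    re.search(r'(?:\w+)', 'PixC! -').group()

'PixC'

Pattern: one or more of a word character (non-capturing group).
`re.search` tries every starting position until one works.
The match spans [0:4] → 'PixC'.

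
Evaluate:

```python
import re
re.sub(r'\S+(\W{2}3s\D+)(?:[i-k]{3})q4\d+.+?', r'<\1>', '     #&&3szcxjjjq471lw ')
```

A `+?`/`*?`/`{m,n}?` starts at its minimum and grows only as far as needed for what follows to match.
The replacement refers to a captured group, so each match is rewritten using its own captured text.

'     <&&3szcx>w '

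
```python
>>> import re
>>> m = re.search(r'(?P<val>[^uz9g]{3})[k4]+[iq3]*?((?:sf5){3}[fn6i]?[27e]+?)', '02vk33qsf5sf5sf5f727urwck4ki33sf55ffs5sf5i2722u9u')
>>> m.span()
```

(0, 18)

This matches exactly 3 of any character except [uz9g] (captured as 'val'); then one or more of one of [k4]; then zero or more of one of [iq3] (lazy); then the literal 'sf5' repeated 3 times, then optionally one of [fn6i], then one or more of one of [27e] (lazy) (captured).
`re.search` scans for the first position where the pattern succeeds.
The match spans [0:18] → '02vk33qsf5sf5sf5f7'.
Captured: group 1 = '02v', group 2 = 'sf5sf5sf5f7'.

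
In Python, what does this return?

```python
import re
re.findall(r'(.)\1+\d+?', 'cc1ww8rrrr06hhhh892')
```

['c', 'w', 'r', 'h']

`\1` has to match the exact text group 1 already captured.
Scanning left to right: at [0:3] match 'cc1', group 1 = 'c'; at [3:6] match 'ww8', group 1 = 'w'; at [6:11] match 'rrrr0', group 1 = 'r'; at [12:17] match 'hhhh8', group 1 = 'h'.
One capturing group, so `findall` returns just the captured substring from each match — 4 in all.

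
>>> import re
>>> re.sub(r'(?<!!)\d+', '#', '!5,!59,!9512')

'!5,!5#,!9#'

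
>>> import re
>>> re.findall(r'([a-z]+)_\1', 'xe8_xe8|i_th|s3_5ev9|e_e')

`\1` is not a pattern — it's the concrete string captured by group 1, re-applied verbatim.
With a single group, `findall` returns only what that group captured — 1 item.

['e']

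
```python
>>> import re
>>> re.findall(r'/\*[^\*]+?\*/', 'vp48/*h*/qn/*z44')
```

Scanning left to right: at [4:9] → '/*h*/'.
With no groups in the pattern, `findall` gives back each whole match — 1 here.

['/*h*/']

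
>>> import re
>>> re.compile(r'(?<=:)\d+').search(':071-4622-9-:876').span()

(1, 4)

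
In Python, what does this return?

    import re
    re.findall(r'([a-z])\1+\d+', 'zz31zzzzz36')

`\1` has to match the exact text group 1 already captured.
Scanning left to right: at [0:4] match 'zz31', group 1 = 'z'; at [4:11] match 'zzzzz36', group 1 = 'z'.
One capturing group, so `findall` returns just the captured substring from each match — 2 in all.

['z', 'z']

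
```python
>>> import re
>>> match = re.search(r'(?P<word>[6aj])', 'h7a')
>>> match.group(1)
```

The match spans [2:3] → 'a'.
Captured: group 1 = 'a'.

'a'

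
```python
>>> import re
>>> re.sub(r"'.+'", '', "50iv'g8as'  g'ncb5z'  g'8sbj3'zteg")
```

'50ivzteg'

Each match is replaced by ''.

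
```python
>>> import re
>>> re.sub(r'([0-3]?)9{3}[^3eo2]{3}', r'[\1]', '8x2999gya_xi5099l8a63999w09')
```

This matches optionally a character in [0-3] (captured); then exactly 3 of a literal '9', then exactly 3 of any character except [3eo2].
Matches: at [2:9] → '2999gya'; at [20:27] → '3999w09'.
`\1` in the replacement pulls in group 1's text for each match.

'8x[2]_xi5099l8a6[3]'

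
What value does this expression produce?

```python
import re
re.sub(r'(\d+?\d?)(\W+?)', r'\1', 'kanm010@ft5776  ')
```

'kanm010ft5776 '

Pattern: one or more of a digit (lazy), then optionally a digit (captured); then one or more of a non-word character (lazy) (captured).
With the lazy modifier that quantifier settles for the fewest repetitions that let the rest of the pattern succeed (the atoms after it are unaffected and can still be greedy).
Matches: at [4:8] → '010@'; at [10:15] → '5776 '.
The replacement refers to a captured group, so each match is rewritten using its own captured text.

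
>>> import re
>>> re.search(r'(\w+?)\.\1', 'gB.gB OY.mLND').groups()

After group 1 captures some text, `\1` only succeeds where that same text appears again.
`search` walks the string left to right and returns the first match it finds.
The match spans [0:5] → 'gB.gB'.
Captured: group 1 = 'gB'.

('gB',)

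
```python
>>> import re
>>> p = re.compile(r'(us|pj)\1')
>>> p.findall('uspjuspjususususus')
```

['us', 'us']

After group 1 captures some text, `\1` only succeeds where that same text appears again.
Matches: at [8:12] match 'usus', group 1 = 'us'; at [12:16] match 'usus', group 1 = 'us'.
Because there's exactly one group, `findall` drops the full match and keeps group 1 from each hit.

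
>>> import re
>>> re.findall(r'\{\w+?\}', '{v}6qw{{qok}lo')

With no groups in the pattern, `findall` gives back each whole match — 2 here.

['{v}', '{qok}']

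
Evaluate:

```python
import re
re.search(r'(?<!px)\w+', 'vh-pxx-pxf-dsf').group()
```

Because the assertion is negative and zero-width, positions next to the forbidden text are skipped.
`search` walks the string left to right and returns the first match it finds.
The match spans [0:2] → 'vh'.

'vh'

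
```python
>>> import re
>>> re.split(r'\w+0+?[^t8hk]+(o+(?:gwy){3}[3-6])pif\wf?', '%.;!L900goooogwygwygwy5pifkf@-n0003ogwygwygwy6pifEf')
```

['%.;!', 'ogwygwygwy5', '@-', 'ogwygwygwy6', '']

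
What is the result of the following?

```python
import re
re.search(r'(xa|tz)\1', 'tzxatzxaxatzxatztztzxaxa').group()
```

After group 1 captures some text, `\1` only succeeds where that same text appears again.
The match spans [6:10] → 'xaxa'.

'xaxa'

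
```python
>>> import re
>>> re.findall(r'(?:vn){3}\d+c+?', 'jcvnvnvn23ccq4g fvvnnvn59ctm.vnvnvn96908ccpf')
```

The pattern matches the literal 'vn' repeated 3 times, then one or more of a digit; then one or more of a literal 'c' (lazy).
No capturing groups, so `findall` returns the 2 full match strings.

['vnvnvn23c', 'vnvnvn96908c']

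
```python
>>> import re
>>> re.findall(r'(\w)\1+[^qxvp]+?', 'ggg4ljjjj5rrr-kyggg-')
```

['g', 'j', 'r', 'g']

`\1` is not a pattern — it's the concrete string captured by group 1, re-applied verbatim.
Because there's exactly one group, `findall` drops the full match and keeps group 1 from each hit.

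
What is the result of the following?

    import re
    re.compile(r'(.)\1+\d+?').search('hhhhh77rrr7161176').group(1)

'h'

The match spans [0:6] → 'hhhhh7'.
Captured: group 1 = 'h'.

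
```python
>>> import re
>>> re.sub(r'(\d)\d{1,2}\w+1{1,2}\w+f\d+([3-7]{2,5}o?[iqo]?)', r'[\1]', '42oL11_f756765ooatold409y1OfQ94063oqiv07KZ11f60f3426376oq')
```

'[4]'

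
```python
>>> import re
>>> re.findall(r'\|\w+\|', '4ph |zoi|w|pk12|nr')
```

Since nothing is captured, `findall` lists the 2 matched substrings directly.

['|zoi|', '|pk12|']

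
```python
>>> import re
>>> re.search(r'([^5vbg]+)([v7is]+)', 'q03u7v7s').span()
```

This matches one or more of any character except [5vbg] (captured); then one or more of one of [v7is] (captured).
Unlike `match`, `search` isn't anchored — it looks for the pattern anywhere in the string.
The match spans [0:8] → 'q03u7v7s'.
Captured: group 1 = 'q03u7', group 2 = 'v7s'.

(0, 8)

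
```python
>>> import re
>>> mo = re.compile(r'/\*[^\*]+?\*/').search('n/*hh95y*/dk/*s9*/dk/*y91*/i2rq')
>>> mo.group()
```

'/*hh95y*/'

Unlike `match`, `search` isn't anchored — it looks for the pattern anywhere in the string.
The match spans [1:10] → '/*hh95y*/'.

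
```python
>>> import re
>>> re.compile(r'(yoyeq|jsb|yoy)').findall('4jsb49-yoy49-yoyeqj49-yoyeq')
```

`|` is ordered: at each position the engine commits to the first alternative that works.
Scanning left to right: at [1:4] match 'jsb', group 1 = 'jsb'; at [7:10] match 'yoy', group 1 = 'yoy'; at [13:18] match 'yoyeq', group 1 = 'yoyeq'; at [22:27] match 'yoyeq', group 1 = 'yoyeq'.
One capturing group, so `findall` returns just the captured substring from each match — 4 in all.

['jsb', 'yoy', 'yoyeq', 'yoyeq']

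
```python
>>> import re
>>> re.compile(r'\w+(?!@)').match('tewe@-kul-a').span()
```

`match` is anchored at position 0; if the pattern doesn't fit there, it returns None.
The match spans [0:3] → 'tew'.

(0, 3)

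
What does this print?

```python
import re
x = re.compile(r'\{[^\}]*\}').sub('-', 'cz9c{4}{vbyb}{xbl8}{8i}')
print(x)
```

cz9c----

Matches: at [4:7] → '{4}'; at [7:13] → '{vbyb}'; at [13:19] → '{xbl8}'; at [19:23] → '{8i}'.
Each match is replaced by '-'.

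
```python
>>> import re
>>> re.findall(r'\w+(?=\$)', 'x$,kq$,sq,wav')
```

Lookahead/lookbehind check context without consuming it, so the matched span excludes the asserted characters.
Since nothing is captured, `findall` lists the 2 matched substrings directly.

['x', 'kq']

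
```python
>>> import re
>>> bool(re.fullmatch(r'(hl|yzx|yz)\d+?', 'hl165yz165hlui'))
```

`re.fullmatch` is like wrapping the pattern in `^…$` (in single-line mode).
Here the string isn't matched end-to-end, so the call returns None, and `bool(None)` is False.

False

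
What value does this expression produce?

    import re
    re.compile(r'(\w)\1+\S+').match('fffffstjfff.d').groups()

('f',)

The match spans [0:13] → 'fffffstjfff.d'.
Captured: group 1 = 'f'.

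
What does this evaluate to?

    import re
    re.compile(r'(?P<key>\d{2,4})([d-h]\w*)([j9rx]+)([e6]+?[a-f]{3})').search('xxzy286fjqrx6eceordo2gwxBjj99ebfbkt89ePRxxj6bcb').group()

The pattern matches 2 to 4 of a digit (captured as 'key'); then a character in [d-h], then zero or more of a word character (captured); then one or more of one of [j9rx] (captured); then one or more of one of [e6] (lazy), then exactly 3 of a character in [a-f] (captured).
The match spans [4:47] → '286fjqrx6eceordo2gwxBjj99ebfbkt89ePRxxj6bcb'.

'286fjqrx6eceordo2gwxBjj99ebfbkt89ePRxxj6bcb'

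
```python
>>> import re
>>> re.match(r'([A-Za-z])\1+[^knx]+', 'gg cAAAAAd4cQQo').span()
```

(0, 15)

A backreference is literal: `\1` must see the identical characters the first group matched.
`re.match` won't scan ahead — the pattern has to work from the very first character.
The match spans [0:15] → 'gg cAAAAAd4cQQo'.
Captured: group 1 = 'g'.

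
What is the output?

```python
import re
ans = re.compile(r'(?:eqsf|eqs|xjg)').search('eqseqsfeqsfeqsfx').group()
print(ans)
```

The match spans [0:3] → 'eqs'.

eqs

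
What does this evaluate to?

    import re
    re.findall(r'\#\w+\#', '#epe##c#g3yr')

['#epe#', '#c#']

No capturing groups, so `findall` returns the 2 full match strings.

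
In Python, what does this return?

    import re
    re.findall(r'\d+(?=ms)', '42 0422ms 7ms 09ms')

['0422', '7', '09']

The positive lookaround only admits positions where the adjacent text matches; those characters stay outside the span.
Since nothing is captured, `findall` lists the 3 matched substrings directly.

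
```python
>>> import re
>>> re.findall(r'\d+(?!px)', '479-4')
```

['479', '4']

A negative assertion filters positions out without eating any characters.
Matches: at [0:3] → '479'; at [4:5] → '4'.
Since nothing is captured, `findall` lists the 2 matched substrings directly.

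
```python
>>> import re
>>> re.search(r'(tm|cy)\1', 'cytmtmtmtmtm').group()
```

A backreference is literal: `\1` must see the identical characters the first group matched.
`search` walks the string left to right and returns the first match it finds.
The match spans [2:6] → 'tmtm'.
Captured: group 1 = 'tm'.

'tmtm'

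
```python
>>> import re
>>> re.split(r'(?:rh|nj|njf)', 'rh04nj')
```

['', '04', '']

`split` removes every match and returns the 3 fragments in between.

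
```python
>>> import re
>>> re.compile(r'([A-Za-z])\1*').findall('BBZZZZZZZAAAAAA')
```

['B', 'Z', 'A']

After group 1 captures some text, `\1` only succeeds where that same text appears again.
One capturing group, so `findall` returns just the captured substring from each match — 3 in all.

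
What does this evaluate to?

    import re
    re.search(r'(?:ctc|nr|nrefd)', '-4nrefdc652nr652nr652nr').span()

(2, 4)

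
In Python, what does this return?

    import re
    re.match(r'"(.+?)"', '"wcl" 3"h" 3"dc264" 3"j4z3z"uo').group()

'"wcl"'

A `+?`/`*?`/`{m,n}?` starts at its minimum and grows only as far as needed for what follows to match.
With `match`, the pattern is implicitly anchored at the beginning.
The match spans [0:5] → '"wcl"'.
Captured: group 1 = 'wcl'.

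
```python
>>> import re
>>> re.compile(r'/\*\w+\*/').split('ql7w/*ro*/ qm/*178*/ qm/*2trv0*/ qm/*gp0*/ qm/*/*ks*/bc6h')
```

Splitting on the pattern gives 6 pieces.

['ql7w', ' qm', ' qm', ' qm', ' qm/*', 'bc6h']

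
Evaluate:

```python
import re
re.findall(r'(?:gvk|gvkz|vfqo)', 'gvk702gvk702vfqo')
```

['gvk', 'gvk', 'vfqo']

Walking the string: at [0:3] → 'gvk'; at [6:9] → 'gvk'; at [12:16] → 'vfqo'.
With no groups in the pattern, `findall` gives back each whole match — 3 here.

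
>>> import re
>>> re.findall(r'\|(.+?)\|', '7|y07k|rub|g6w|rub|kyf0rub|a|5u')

['y07k', 'g6w', 'kyf0rub']

A non-greedy quantifier consumes as few characters as it can — just enough that the remainder of the pattern still matches from where it stops; whatever follows it matches normally.
One capturing group, so `findall` returns just the captured substring from each match — 3 in all.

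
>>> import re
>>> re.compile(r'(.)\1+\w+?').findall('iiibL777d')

`\1` has to match the exact text group 1 already captured.
Matches: at [0:4] match 'iiib', group 1 = 'i'; at [5:9] match '777d', group 1 = '7'.
Because there's exactly one group, `findall` drops the full match and keeps group 1 from each hit.

['i', '7']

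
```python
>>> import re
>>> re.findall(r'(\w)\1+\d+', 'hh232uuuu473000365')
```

['h', 'u']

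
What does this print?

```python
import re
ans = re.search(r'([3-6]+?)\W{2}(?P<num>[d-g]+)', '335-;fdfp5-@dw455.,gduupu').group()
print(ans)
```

335-;fdf

This matches one or more of a character in [3-6] (lazy) (captured); then exactly 2 of a non-word character; then one or more of a character in [d-g] (captured as 'num').
`re.search` tries every starting position until one works.
The match spans [0:8] → '335-;fdf'.
Captured: group 1 = '335', group 2 = 'fdf'.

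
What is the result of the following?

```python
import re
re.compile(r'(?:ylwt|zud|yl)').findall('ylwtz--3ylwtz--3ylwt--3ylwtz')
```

['ylwt', 'ylwt', 'ylwt', 'ylwt']

Branches in `(...|...)` are attempted left-to-right; the first branch that allows the whole pattern to succeed is taken.
Since nothing is captured, `findall` lists the 4 matched substrings directly.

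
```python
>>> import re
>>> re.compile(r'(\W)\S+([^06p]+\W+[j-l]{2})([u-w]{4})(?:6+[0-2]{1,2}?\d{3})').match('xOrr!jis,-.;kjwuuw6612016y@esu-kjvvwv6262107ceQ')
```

The pattern matches a non-word character (captured); then one or more of a non-whitespace character; then one or more of any character except [06p], then one or more of a non-word character, then exactly 2 of a character in [j-l] (captured); then exactly 4 of a character in [u-w] (captured); then one or more of the literal '6', then 1 to 2 of a character in [0-2] (lazy), then exactly 3 of a digit (non-capturing group).
`re.match` only tries the pattern at the start of the string.
Here position 0 doesn't satisfy it, so the call returns None.

None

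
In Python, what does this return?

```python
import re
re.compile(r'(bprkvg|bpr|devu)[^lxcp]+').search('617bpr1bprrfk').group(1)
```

`search` walks the string left to right and returns the first match it finds.
The match spans [3:8] → 'bpr1b'.
Captured: group 1 = 'bpr'.

'bpr'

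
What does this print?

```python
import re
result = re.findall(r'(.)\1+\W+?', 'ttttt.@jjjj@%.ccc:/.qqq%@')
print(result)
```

['t', 'j', 'c', 'q']

`\1` has to match the exact text group 1 already captured.
With a single group, `findall` returns only what that group captured — 4 items.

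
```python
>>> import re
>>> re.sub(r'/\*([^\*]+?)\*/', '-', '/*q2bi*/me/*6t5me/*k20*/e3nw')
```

'-me/*6t5me-e3nw'

Each match is replaced by '-'.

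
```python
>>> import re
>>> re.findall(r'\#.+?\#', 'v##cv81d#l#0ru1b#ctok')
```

['##cv81d#', '#0ru1b#']

Matches: at [1:9] → '##cv81d#'; at [10:17] → '#0ru1b#'.
`findall` yields the raw match text (2 of them) because the pattern has no groups.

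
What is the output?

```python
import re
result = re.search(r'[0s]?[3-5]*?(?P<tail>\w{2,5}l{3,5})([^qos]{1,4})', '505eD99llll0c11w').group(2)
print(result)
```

The pattern matches optionally one of [0s], then zero or more of a character in [3-5] (lazy); then 2 to 5 of a word character, then 3 to 5 of a literal 'l' (captured as 'tail'); then 1 to 4 of any character except [qos] (captured).
Lazy quantifiers expand one character at a time until the remainder of the pattern can match.
Unlike `match`, `search` isn't anchored — it looks for the pattern anywhere in the string.
The match spans [1:15] → '05eD99llll0c11'.
Captured: group 1 = '5eD99llll', group 2 = '0c11'.

0c11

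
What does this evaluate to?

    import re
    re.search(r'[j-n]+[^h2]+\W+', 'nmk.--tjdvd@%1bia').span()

This matches one or more of a character in [j-n], then one or more of any character except [h2]; then one or more of a non-word character.
The match spans [0:13] → 'nmk.--tjdvd@%'.

(0, 13)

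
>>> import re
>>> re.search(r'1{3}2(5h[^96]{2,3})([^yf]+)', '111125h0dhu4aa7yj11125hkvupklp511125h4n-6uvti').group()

'11125h0dhu4aa7'

Pattern: exactly 3 of a literal '1', then the literal '2'; then the literal '5h', then 2 to 3 of any character except [96] (captured); then one or more of any character except [yf] (captured).
Unlike `match`, `search` isn't anchored — it looks for the pattern anywhere in the string.
The match spans [1:15] → '11125h0dhu4aa7'.
Captured: group 1 = '5h0dh', group 2 = 'u4aa7'.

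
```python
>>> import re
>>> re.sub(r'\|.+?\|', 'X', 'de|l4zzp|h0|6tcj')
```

A non-greedy quantifier consumes as few characters as it can — just enough that the remainder of the pattern still matches from where it stops; whatever follows it matches normally.
Matches: at [2:9] → '|l4zzp|'.
`sub` substitutes 'X' at each match site.

'deXh0|6tcj'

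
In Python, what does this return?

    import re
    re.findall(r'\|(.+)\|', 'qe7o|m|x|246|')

Matches: at [4:13] match '|m|x|246|', group 1 = 'm|x|246'.
With a single group, `findall` returns only what that group captured — 1 item.

['m|x|246']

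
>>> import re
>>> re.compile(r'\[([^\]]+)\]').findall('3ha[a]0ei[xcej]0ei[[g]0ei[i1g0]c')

['a', 'xcej', '[g', 'i1g0']

Matches: at [3:6] match '[a]', group 1 = 'a'; at [9:15] match '[xcej]', group 1 = 'xcej'; at [18:22] match '[[g]', group 1 = '[g'; at [25:31] match '[i1g0]', group 1 = 'i1g0'.
`findall` collects group 1 from each match (4 total).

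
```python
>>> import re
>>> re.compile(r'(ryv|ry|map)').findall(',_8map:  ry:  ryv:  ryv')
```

['map', 'ry', 'ryv', 'ryv']

The regex engine tests alternatives in the order written; an earlier branch that matches wins even if a later one would match more.
With a single group, `findall` returns only what that group captured — 4 items.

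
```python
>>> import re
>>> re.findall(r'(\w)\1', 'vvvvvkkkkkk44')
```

['v', 'v', 'k', 'k', 'k', '4']

The backreference `\1` re-matches whatever the first group consumed, character for character.
Walking the string: at [0:2] match 'vv', group 1 = 'v'; at [2:4] match 'vv', group 1 = 'v'; at [5:7] match 'kk', group 1 = 'k'; at [7:9] match 'kk', group 1 = 'k'; at [9:11] match 'kk', group 1 = 'k'; ….
One capturing group, so `findall` returns just the captured substring from each match — 6 in all.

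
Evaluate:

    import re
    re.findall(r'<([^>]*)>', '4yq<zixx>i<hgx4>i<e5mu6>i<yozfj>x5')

['zixx', 'hgx4', 'e5mu6', 'yozfj']

Scanning left to right: at [3:9] match '<zixx>', group 1 = 'zixx'; at [10:16] match '<hgx4>', group 1 = 'hgx4'; at [17:24] match '<e5mu6>', group 1 = 'e5mu6'; at [25:32] match '<yozfj>', group 1 = 'yozfj'.
`findall` collects group 1 from each match (4 total).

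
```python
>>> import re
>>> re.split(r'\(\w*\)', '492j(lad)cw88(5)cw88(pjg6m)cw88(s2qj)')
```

Matches to split on: at [4:9] → '(lad)'; at [13:16] → '(5)'; at [20:27] → '(pjg6m)'; at [31:37] → '(s2qj)'.
The string is cut at each match, leaving 5 pieces.

['492j', 'cw88', 'cw88', 'cw88', '']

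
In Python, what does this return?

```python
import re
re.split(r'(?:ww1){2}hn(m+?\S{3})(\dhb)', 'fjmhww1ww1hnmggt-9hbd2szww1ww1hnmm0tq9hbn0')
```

['fjmhww1ww1hnmggt-9hbd2sz', 'mm0tq', '9hb', 'n0']

The pattern matches the literal 'ww1' repeated 2 times, then the literal 'hn'; then one or more of a literal 'm' (lazy), then exactly 3 of a non-whitespace character (captured); then a digit, then the literal 'hb' (captured).
`re.split` interleaves the captured-group text with the surrounding fragments.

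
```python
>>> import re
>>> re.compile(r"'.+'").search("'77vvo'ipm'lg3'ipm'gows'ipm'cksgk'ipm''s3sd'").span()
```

(0, 44)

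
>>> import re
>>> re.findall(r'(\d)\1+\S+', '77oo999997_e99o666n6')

['7']

After group 1 captures some text, `\1` only succeeds where that same text appears again.
Matches: at [0:20] match '77oo999997_e99o666n6', group 1 = '7'.
One capturing group, so `findall` returns just the captured substring from the one match — 1 in all.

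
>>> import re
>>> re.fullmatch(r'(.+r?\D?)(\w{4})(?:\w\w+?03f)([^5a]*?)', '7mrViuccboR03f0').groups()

The match spans [0:15] → '7mrViuccboR03f0'.
Captured: group 1 = '7mrVi', group 2 = 'uccb', group 3 = '0'.

('7mrVi', 'uccb', '0')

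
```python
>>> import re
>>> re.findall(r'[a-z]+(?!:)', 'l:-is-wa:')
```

A negative assertion filters positions out without eating any characters.
`findall` yields the raw match text (2 of them) because the pattern has no groups.

['is', 'w']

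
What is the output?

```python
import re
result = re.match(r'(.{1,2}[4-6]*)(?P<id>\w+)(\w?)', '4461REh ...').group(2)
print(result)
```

1REh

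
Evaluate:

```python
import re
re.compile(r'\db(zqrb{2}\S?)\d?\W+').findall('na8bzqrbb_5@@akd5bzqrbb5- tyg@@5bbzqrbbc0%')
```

Pattern: a digit, then the literal 'b'; then the literal 'zqr', then exactly 2 of the literal 'b', then optionally a non-whitespace character (captured); then optionally a digit; then one or more of a non-word character.
Because there's exactly one group, `findall` drops the full match and keeps group 1 from each hit.

['zqrbb_', 'zqrbb5']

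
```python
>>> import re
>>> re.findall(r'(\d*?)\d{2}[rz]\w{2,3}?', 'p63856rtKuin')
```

This matches zero or more of a digit (lazy) (captured); then exactly 2 of a digit, then one of [rz], then 2 to 3 of a word character (lazy).
Scanning left to right: at [1:9] match '63856rtK', group 1 = '638'.
One capturing group, so `findall` returns just the captured substring from the one match — 1 in all.

['638']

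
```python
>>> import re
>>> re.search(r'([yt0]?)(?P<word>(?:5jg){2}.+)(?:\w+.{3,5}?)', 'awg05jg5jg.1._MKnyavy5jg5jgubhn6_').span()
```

(3, 33)

The pattern matches optionally one of [yt0] (captured); then the literal '5jg' repeated 2 times, then one or more of any character (captured as 'word'); then one or more of a word character, then 3 to 5 of any character (lazy) (non-capturing group).
`re.search` tries every starting position until one works.
The match spans [3:33] → '05jg5jg.1._MKnyavy5jg5jgubhn6_'.
Captured: group 1 = '0', group 2 = '5jg5jg.1._MKnyavy5jg5jgub'.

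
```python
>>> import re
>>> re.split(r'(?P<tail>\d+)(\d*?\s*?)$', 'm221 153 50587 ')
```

['m221 153 ', '50587', ' ', '']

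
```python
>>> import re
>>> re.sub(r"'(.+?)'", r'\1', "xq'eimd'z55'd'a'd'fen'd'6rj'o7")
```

"xqeimdz55dadfend6rj'o7"

Matches: at [2:8] → "'eimd'"; at [11:14] → "'d'"; at [15:18] → "'d'"; at [21:24] → "'d'".
Each match is replaced using the text its own group 1 captured.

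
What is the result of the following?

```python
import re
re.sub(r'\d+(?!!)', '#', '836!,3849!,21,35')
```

'#6!,#9!,#,#'

Because the assertion is negative and zero-width, positions next to the forbidden text are skipped.
Matches: at [0:2] → '83'; at [5:8] → '384'; at [11:13] → '21'; at [14:16] → '35'.
Every occurrence is swapped for '#'.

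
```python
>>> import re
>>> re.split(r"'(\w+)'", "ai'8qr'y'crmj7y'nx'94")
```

['ai', '8qr', 'y', 'crmj7y', "nx'94"]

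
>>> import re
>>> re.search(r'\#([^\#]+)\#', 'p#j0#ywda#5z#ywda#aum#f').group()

`search` walks the string left to right and returns the first match it finds.
The match spans [1:5] → '#j0#'.
Captured: group 1 = 'j0'.

'#j0#'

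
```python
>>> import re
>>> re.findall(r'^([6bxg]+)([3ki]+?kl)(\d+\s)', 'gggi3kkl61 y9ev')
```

This matches anchored at the start of the string; then one or more of one of [6bxg] (captured); then one or more of one of [3ki] (lazy), then the literal 'kl' (captured); then one or more of a digit, then whitespace (captured).
Scanning left to right: at [0:11] match 'gggi3kkl61 ', groups = ('ggg', 'i3kkl', '61 ').
Multiple groups make `findall` return tuples — one 3-tuple for the one match.

[('ggg', 'i3kkl', '61 ')]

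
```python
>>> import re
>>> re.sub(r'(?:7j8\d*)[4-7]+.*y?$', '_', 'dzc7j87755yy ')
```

Pattern: the literal '7j8', then zero or more of a digit (non-capturing group); then one or more of a character in [4-7], then zero or more of any character, then optionally the literal 'y'; then anchored at the end.
Matches: at [3:13] → '7j87755yy '.
Each match is replaced by '_'.

'dzc_'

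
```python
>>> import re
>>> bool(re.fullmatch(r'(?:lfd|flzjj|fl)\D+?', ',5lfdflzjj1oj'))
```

False

`re.fullmatch` is like wrapping the pattern in `^…$` (in single-line mode).
Here there's no way to consume every character, so the call returns None, and `bool(None)` is False.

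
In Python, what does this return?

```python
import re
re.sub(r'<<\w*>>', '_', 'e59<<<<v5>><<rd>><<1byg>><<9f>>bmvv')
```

'e59<<____bmvv'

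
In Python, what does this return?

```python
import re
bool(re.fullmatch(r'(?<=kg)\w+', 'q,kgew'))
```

False

`re.fullmatch` requires the pattern to consume the entire string.
Here there's no way to consume every character, so the call returns None, and `bool(None)` is False.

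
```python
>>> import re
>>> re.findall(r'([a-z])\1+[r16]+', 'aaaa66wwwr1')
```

['a', 'w']

After group 1 captures some text, `\1` only succeeds where that same text appears again.
Matches: at [0:6] match 'aaaa66', group 1 = 'a'; at [6:11] match 'wwwr1', group 1 = 'w'.
One capturing group, so `findall` returns just the captured substring from each match — 2 in all.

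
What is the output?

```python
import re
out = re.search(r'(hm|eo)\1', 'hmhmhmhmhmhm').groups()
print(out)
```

`\1` has to match the exact text group 1 already captured.
`re.search` tries every starting position until one works.
The match spans [0:4] → 'hmhm'.
Captured: group 1 = 'hm'.

('hm',)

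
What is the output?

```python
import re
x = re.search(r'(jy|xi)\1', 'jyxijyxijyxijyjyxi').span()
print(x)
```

(12, 16)

`\1` is not a pattern — it's the concrete string captured by group 1, re-applied verbatim.
The match spans [12:16] → 'jyjy'.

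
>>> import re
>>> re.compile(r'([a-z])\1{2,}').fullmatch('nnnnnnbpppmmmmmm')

None

A backreference is literal: `\1` must see the identical characters the first group matched.
For `fullmatch`, every character of the input must be accounted for by the pattern.
Here the pattern can't cover the whole string, so the call returns None.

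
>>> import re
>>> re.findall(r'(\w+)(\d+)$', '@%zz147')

This matches one or more of a word character (captured); then one or more of a digit (captured); then anchored at the end.
With 2 capturing groups, `findall` returns a 2-tuple per match.

[('zz14', '7')]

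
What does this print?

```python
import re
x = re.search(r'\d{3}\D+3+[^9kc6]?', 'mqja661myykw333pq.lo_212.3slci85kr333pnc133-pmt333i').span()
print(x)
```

(4, 16)

The pattern matches exactly 3 of a digit, then one or more of a non-digit; then one or more of a literal '3', then optionally any character except [9kc6].
The match spans [4:16] → '661myykw333p'.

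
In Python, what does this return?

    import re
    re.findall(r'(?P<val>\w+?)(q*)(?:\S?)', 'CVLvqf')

This matches one or more of a word character (lazy) (captured as 'val'); then zero or more of a literal 'q' (captured); then optionally a non-whitespace character (non-capturing group).
With 2 capturing groups, `findall` returns a 2-tuple per match.

[('C', ''), ('L', ''), ('q', '')]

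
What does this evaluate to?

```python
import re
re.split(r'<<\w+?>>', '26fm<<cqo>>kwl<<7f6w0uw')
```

['26fm', 'kwl<<7f6w0uw']

Matches to split on: at [4:11] → '<<cqo>>'.
`split` removes every match and returns the 2 fragments in between.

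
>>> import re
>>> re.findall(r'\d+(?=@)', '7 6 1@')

['1']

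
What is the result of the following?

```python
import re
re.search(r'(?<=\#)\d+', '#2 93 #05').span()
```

(1, 2)

Because the assertion is zero-width, the text it checks is not consumed and won't appear in the result.
`re.search` scans for the first position where the pattern succeeds.
The match spans [1:2] → '2'.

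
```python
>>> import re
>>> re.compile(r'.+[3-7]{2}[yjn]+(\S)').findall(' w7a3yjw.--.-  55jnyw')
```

This matches one or more of any character; then exactly 2 of a character in [3-7]; then one or more of one of [yjn]; then a non-whitespace character (captured).
Walking the string: at [0:21] match ' w7a3yjw.--.-  55jnyw', group 1 = 'w'.
With a single group, `findall` returns only what that group captured — 1 item.

['w']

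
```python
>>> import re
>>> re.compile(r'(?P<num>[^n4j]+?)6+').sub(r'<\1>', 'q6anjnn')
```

'<q>anjnn'

The pattern matches one or more of any character except [n4j] (lazy) (captured as 'num'); then one or more of a literal '6'.
Matches: at [0:2] → 'q6'.
`\1` in the replacement pulls in group 1's text for each match.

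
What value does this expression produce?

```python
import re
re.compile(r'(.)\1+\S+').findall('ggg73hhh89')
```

['g']

The backreference `\1` re-matches whatever the first group consumed, character for character.
`findall` collects group 1 from the one match (1 total).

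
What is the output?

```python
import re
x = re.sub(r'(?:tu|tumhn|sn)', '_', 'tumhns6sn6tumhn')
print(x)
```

Alternation tries branches left to right and keeps the first one that lets the overall match succeed at that position.
Matches: at [0:2] → 'tu'; at [7:9] → 'sn'; at [10:12] → 'tu'.
Every occurrence is swapped for '_'.

_mhns6_6_mhn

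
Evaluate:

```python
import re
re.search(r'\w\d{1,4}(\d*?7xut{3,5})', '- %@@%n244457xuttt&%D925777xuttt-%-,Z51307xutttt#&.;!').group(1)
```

'57xuttt'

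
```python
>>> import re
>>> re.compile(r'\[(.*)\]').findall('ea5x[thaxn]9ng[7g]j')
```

With a single group, `findall` returns only what that group captured — 1 item.

['thaxn]9ng[7g']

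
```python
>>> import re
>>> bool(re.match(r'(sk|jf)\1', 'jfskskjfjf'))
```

`re.match` won't scan ahead — the pattern has to work from the very first character.
Here the string doesn't start with a match, so the call returns None, and `bool(None)` is False.

False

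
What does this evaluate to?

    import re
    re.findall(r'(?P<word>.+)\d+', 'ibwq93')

['ibwq9']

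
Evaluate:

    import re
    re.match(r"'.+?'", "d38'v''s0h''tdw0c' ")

None

`re.match` only tries the pattern at the start of the string.
Here the string doesn't start with a match, so the call returns None.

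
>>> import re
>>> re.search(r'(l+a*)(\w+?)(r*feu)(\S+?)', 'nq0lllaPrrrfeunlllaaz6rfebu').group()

'lllaPrrrfeun'

Pattern: one or more of the literal 'l', then zero or more of the literal 'a' (captured); then one or more of a word character (lazy) (captured); then zero or more of the literal 'r', then the literal 'feu' (captured); then one or more of a non-whitespace character (lazy) (captured).
Lazy quantifiers expand one character at a time until the remainder of the pattern can match.
`re.search` scans for the first position where the pattern succeeds.
The match spans [3:15] → 'lllaPrrrfeun'.
Captured: group 1 = 'llla', group 2 = 'P', group 3 = 'rrrfeu', group 4 = 'n'.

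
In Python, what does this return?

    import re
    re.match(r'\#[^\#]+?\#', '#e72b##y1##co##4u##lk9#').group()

'#e72b#'

`re.match` only tries the pattern at the start of the string.
The match spans [0:6] → '#e72b#'.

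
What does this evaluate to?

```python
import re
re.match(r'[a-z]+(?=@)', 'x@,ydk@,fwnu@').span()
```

Lookahead/lookbehind check context without consuming it, so the matched span excludes the asserted characters.
`re.match` only tries the pattern at the start of the string.
The match spans [0:1] → 'x'.

(0, 1)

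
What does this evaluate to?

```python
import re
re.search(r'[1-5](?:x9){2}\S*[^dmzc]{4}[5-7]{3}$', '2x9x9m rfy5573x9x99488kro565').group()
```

The match spans [13:28] → '3x9x99488kro565'.

'3x9x99488kro565'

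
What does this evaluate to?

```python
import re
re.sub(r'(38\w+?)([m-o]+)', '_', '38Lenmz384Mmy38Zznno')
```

Lazy quantifiers expand one character at a time until the remainder of the pattern can match.
`sub` substitutes '_' at each match site.

'_z_y_'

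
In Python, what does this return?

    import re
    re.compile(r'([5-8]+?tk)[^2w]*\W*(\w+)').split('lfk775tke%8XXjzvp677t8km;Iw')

['lfk', '775tk', 'w', '']

Pattern: one or more of a character in [5-8] (lazy), then the literal 'tk' (captured); then zero or more of any character except [2w], then zero or more of a non-word character; then one or more of a word character (captured).
Matches to split on: at [3:27] → '775tke%8XXjzvp677t8km;Iw'.
`re.split` interleaves the captured-group text with the surrounding fragments.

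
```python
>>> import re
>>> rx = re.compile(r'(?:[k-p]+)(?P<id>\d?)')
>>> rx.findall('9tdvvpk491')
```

['4']

This matches one or more of a character in [k-p] (non-capturing group); then optionally a digit (captured as 'id').
One capturing group, so `findall` returns just the captured substring from the one match — 1 in all.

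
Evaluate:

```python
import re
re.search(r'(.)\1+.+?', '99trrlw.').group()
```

After group 1 captures some text, `\1` only succeeds where that same text appears again.
The match spans [0:3] → '99t'.

'99t'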